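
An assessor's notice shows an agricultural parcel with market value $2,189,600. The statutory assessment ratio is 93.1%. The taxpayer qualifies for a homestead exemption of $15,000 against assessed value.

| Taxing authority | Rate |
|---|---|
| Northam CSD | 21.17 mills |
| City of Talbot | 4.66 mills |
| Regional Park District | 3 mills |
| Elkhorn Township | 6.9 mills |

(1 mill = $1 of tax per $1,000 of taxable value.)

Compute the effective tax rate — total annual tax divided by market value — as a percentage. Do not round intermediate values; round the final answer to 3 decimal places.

3.302%

Assessed value = $2,189,600 × 0.931 = $2,038,517.6
Taxable value = $2,038,517.6 − $15,000 = $2,023,517.6
Northam CSD: $2,023,517.6 × 0.02117 = $42,837.867592
City of Talbot: $2,023,517.6 × 0.00466 = $9,429.592016
Regional Park District: $2,023,517.6 × 0.003 = $6,070.5528
Elkhorn Township: $2,023,517.6 × 0.0069 = $13,962.27144
Total tax = $72,300.283848
Effective rate = $72,300.283848 ÷ $2,189,600 = 3.302% of market value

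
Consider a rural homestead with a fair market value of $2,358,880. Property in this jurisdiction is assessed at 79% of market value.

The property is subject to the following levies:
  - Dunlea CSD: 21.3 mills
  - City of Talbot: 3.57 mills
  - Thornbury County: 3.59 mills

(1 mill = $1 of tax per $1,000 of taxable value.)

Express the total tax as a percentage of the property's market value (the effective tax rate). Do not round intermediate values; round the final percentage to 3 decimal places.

2.248%

Assessed value = $2,358,880 × 0.79 = $1,863,515.2
Dunlea CSD: $1,863,515.2 × 0.0213 = $39,692.87376
City of Talbot: $1,863,515.2 × 0.00357 = $6,652.749264
Thornbury County: $1,863,515.2 × 0.00359 = $6,690.019568
Total tax = $53,035.642592
Effective rate = $53,035.642592 ÷ $2,358,880 = 2.248% of market value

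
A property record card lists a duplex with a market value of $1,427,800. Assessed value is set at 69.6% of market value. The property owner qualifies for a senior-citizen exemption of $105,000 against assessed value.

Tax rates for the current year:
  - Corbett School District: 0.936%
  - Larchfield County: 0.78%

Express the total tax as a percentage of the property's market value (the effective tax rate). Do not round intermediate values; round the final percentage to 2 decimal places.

Assessed value = $1,427,800 × 0.696 = $993,748.8
Taxable value = $993,748.8 − $105,000 = $888,748.8
Corbett School District: $888,748.8 × 0.00936 = $8,318.688768
Larchfield County: $888,748.8 × 0.0078 = $6,932.24064
Total tax = $15,250.929408
Effective rate = $15,250.929408 ÷ $1,427,800 = 1.07% of market value

1.07%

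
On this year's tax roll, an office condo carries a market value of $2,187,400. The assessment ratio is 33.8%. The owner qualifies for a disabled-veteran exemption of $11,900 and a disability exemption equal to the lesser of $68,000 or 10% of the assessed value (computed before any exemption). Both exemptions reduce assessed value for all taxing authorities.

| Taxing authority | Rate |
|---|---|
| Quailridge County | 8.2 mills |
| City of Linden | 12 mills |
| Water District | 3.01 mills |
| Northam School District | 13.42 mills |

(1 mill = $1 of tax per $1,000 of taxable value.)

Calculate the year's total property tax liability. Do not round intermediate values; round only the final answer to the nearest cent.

$24,155.33

Assessed value = $2,187,400 × 0.338 = $739,341.2
Disability exemption = min($68,000, 10% × $739,341.2) = min($68,000, $73,934.12) = $68,000 (dollar cap binds)
Taxable value = $739,341.2 − $11,900 − $68,000 = $659,441.2
Quailridge County: $659,441.2 × 0.0082 = $5,407.41784
City of Linden: $659,441.2 × 0.012 = $7,913.2944
Water District: $659,441.2 × 0.00301 = $1,984.918012
Northam School District: $659,441.2 × 0.01342 = $8,849.700904
Total = $24,155.331156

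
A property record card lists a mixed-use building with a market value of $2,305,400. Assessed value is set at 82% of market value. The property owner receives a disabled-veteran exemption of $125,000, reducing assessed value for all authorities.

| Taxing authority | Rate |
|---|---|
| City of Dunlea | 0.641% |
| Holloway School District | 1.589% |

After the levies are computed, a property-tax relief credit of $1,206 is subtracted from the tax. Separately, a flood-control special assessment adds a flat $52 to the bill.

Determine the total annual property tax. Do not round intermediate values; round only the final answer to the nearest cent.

$38,215.04

Assessed value = $2,305,400 × 0.82 = $1,890,428
Taxable value = $1,890,428 − $125,000 = $1,765,428
City of Dunlea: $1,765,428 × 0.00641 = $11,316.39348
Holloway School District: $1,765,428 × 0.01589 = $28,052.65092
Levies subtotal = $39,369.0444
After credit = $39,369.0444 − $1,206 = $38,163.0444
Total = $38,163.0444 + $52 = $38,215.0444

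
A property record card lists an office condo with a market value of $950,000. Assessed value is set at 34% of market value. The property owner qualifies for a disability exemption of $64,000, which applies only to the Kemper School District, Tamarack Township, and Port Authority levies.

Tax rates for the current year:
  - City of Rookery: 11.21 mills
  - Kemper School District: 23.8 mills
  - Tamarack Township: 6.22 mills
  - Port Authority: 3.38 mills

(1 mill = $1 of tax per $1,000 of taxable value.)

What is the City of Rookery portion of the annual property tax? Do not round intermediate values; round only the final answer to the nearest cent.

Assessed value = $950,000 × 0.34 = $323,000
City of Rookery taxable value = $323,000 (exemption does not apply)
City of Rookery levy = $323,000 × 0.01121 = $3,620.83

$3,620.83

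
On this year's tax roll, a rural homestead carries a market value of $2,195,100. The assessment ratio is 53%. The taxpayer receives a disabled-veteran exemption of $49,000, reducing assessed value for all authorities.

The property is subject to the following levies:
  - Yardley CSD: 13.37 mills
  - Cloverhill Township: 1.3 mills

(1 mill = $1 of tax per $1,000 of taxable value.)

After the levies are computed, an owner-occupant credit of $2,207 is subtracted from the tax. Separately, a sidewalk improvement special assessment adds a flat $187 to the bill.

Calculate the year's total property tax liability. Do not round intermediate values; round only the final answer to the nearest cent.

Assessed value = $2,195,100 × 0.53 = $1,163,403
Taxable value = $1,163,403 − $49,000 = $1,114,403
Yardley CSD: $1,114,403 × 0.01337 = $14,899.56811
Cloverhill Township: $1,114,403 × 0.0013 = $1,448.7239
Levies subtotal = $16,348.29201
After credit = $16,348.29201 − $2,207 = $14,141.29201
Total = $14,141.29201 + $187 = $14,328.29201

$14,328.29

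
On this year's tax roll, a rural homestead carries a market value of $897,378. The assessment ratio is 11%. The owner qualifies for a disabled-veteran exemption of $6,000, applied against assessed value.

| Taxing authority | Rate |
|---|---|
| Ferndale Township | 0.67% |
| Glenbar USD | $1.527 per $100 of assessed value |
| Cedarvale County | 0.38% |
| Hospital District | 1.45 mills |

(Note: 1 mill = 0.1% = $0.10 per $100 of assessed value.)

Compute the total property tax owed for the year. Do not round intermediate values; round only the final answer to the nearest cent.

$2,523.61

Assessed value = $897,378 × 0.11 = $98,711.58
Taxable value = $98,711.58 − $6,000 = $92,711.58
Ferndale Township: $92,711.58 × 0.0067 = $621.167586
Glenbar USD: $92,711.58 × 0.01527 = $1,415.7058266
Cedarvale County: $92,711.58 × 0.0038 = $352.304004
Hospital District: $92,711.58 × 0.00145 = $134.431791
Total = $2,523.6092076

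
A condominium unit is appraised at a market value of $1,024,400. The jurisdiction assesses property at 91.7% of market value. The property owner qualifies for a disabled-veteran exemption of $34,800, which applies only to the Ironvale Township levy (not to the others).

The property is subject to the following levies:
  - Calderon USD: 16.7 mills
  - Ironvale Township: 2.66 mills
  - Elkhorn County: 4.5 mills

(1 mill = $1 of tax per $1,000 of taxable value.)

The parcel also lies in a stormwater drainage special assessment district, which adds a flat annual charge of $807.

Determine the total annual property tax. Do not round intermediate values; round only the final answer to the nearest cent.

$23,127.91

Assessed value = $1,024,400 × 0.917 = $939,374.8
Calderon USD: $939,374.8 × 0.0167 = $15,687.55916
Ironvale Township: ($939,374.8 − $34,800) × 0.00266 = $904,574.8 × 0.00266 = $2,406.168968
Elkhorn County: $939,374.8 × 0.0045 = $4,227.1866
Levies subtotal = $22,320.914728
Total = $22,320.914728 + $807 = $23,127.914728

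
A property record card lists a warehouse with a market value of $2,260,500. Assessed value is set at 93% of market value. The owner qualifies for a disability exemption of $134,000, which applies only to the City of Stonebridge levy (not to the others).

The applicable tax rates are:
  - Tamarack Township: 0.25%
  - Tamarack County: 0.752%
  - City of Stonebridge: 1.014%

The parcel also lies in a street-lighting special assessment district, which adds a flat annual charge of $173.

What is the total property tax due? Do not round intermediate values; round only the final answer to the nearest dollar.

$41,196

Assessed value = $2,260,500 × 0.93 = $2,102,265
Tamarack Township: $2,102,265 × 0.0025 = $5,255.6625
Tamarack County: $2,102,265 × 0.00752 = $15,809.0328
City of Stonebridge: ($2,102,265 − $134,000) × 0.01014 = $1,968,265 × 0.01014 = $19,958.2071
Levies subtotal = $41,022.9024
Total = $41,022.9024 + $173 = $41,195.9024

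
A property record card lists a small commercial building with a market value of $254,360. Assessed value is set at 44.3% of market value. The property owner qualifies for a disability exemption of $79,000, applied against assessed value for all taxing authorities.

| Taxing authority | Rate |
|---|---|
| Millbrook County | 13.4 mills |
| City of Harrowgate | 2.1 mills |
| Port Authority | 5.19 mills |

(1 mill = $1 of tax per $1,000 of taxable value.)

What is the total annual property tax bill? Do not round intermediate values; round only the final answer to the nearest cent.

Assessed value = $254,360 × 0.443 = $112,681.48
Taxable value = $112,681.48 − $79,000 = $33,681.48
Millbrook County: $33,681.48 × 0.0134 = $451.331832
City of Harrowgate: $33,681.48 × 0.0021 = $70.731108
Port Authority: $33,681.48 × 0.00519 = $174.8068812
Total = $451.331832 + $70.731108 + $174.8068812 = $696.8698212

$696.87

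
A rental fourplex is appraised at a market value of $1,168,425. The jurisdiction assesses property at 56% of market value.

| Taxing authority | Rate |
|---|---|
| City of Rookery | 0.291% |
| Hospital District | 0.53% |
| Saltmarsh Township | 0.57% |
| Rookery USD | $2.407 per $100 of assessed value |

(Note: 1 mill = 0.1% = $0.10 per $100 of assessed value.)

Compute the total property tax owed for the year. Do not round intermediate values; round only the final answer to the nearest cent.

$24,851.00

Assessed value = $1,168,425 × 0.56 = $654,318
City of Rookery: $654,318 × 0.00291 = $1,904.06538
Hospital District: $654,318 × 0.0053 = $3,467.8854
Saltmarsh Township: $654,318 × 0.0057 = $3,729.6126
Rookery USD: $654,318 × 0.02407 = $15,749.43426
Total = $24,850.99764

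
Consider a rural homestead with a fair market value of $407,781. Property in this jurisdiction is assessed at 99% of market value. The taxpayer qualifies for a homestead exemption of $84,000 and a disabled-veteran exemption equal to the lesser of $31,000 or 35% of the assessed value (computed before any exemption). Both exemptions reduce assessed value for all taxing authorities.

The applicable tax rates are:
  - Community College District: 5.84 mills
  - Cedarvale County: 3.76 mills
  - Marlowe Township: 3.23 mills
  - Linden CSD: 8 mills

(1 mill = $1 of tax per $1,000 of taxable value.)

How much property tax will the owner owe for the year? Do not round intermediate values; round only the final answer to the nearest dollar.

Assessed value = $407,781 × 0.99 = $403,703.19
Disabled-veteran exemption = min($31,000, 35% × $403,703.19) = min($31,000, $141,296.1165) = $31,000 (dollar cap binds)
Taxable value = $403,703.19 − $84,000 − $31,000 = $288,703.19
Community College District: $288,703.19 × 0.00584 = $1,686.0266296
Cedarvale County: $288,703.19 × 0.00376 = $1,085.5239944
Marlowe Township: $288,703.19 × 0.00323 = $932.5113037
Linden CSD: $288,703.19 × 0.008 = $2,309.62552
Total = $6,013.6874477

$6,014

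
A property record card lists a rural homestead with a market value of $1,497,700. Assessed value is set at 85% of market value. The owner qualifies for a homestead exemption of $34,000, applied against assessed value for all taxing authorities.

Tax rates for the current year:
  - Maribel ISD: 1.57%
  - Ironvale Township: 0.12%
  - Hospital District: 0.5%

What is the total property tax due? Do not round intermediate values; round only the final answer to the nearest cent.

Assessed value = $1,497,700 × 0.85 = $1,273,045
Taxable value = $1,273,045 − $34,000 = $1,239,045
Maribel ISD: $1,239,045 × 0.0157 = $19,453.0065
Ironvale Township: $1,239,045 × 0.0012 = $1,486.854
Hospital District: $1,239,045 × 0.005 = $6,195.225
Total = $19,453.0065 + $1,486.854 + $6,195.225 = $27,135.0855

$27,135.09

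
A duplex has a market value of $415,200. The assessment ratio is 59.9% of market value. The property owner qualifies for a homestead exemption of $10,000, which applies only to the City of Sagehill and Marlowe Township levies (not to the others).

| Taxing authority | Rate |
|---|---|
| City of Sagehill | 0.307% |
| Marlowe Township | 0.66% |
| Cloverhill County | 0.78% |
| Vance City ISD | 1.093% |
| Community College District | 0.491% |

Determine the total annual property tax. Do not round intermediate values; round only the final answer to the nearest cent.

$8,187.66

Assessed value = $415,200 × 0.599 = $248,704.8
City of Sagehill: ($248,704.8 − $10,000) × 0.00307 = $238,704.8 × 0.00307 = $732.823736
Marlowe Township: ($248,704.8 − $10,000) × 0.0066 = $238,704.8 × 0.0066 = $1,575.45168
Cloverhill County: $248,704.8 × 0.0078 = $1,939.89744
Vance City ISD: $248,704.8 × 0.01093 = $2,718.343464
Community College District: $248,704.8 × 0.00491 = $1,221.140568
Total = $8,187.656888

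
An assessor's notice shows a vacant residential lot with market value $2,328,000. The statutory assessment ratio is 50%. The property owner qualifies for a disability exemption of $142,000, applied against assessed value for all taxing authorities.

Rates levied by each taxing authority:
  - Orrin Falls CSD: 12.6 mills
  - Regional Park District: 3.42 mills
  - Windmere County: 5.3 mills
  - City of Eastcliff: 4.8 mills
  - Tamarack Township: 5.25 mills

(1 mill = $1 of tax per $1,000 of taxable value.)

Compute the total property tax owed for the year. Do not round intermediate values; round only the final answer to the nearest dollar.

Assessed value = $2,328,000 × 0.5 = $1,164,000
Taxable value = $1,164,000 − $142,000 = $1,022,000
Orrin Falls CSD: $1,022,000 × 0.0126 = $12,877.2
Regional Park District: $1,022,000 × 0.00342 = $3,495.24
Windmere County: $1,022,000 × 0.0053 = $5,416.6
City of Eastcliff: $1,022,000 × 0.0048 = $4,905.6
Tamarack Township: $1,022,000 × 0.00525 = $5,365.5
Total = $12,877.2 + $3,495.24 + $5,416.6 + $4,905.6 + $5,365.5 = $32,060.14

$32,060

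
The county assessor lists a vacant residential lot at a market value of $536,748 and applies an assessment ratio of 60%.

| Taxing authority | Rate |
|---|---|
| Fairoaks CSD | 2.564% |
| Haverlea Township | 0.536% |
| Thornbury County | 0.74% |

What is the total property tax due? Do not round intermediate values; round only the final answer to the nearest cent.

$12,366.67

Assessed value = $536,748 × 0.6 = $322,048.8
Fairoaks CSD: $322,048.8 × 0.02564 = $8,257.331232
Haverlea Township: $322,048.8 × 0.00536 = $1,726.181568
Thornbury County: $322,048.8 × 0.0074 = $2,383.16112
Total = $8,257.331232 + $1,726.181568 + $2,383.16112 = $12,366.67392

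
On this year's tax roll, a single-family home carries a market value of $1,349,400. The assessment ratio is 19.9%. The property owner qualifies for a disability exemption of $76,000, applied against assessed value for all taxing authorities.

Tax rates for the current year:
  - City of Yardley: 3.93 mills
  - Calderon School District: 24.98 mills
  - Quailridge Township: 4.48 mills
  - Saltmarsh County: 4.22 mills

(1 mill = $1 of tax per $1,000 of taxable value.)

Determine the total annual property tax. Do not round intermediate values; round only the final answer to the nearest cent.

Assessed value = $1,349,400 × 0.199 = $268,530.6
Taxable value = $268,530.6 − $76,000 = $192,530.6
City of Yardley: $192,530.6 × 0.00393 = $756.645258
Calderon School District: $192,530.6 × 0.02498 = $4,809.414388
Quailridge Township: $192,530.6 × 0.00448 = $862.537088
Saltmarsh County: $192,530.6 × 0.00422 = $812.479132
Total = $756.645258 + $4,809.414388 + $862.537088 + $812.479132 = $7,241.075866

$7,241.08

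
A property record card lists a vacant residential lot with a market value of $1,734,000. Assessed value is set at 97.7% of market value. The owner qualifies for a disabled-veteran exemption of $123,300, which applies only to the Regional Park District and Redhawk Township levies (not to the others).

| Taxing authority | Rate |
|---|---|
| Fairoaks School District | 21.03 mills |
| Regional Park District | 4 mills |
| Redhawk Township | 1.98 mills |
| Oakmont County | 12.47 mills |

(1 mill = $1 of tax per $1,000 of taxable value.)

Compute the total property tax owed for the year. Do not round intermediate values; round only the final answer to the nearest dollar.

Assessed value = $1,734,000 × 0.977 = $1,694,118
Fairoaks School District: $1,694,118 × 0.02103 = $35,627.30154
Regional Park District: ($1,694,118 − $123,300) × 0.004 = $1,570,818 × 0.004 = $6,283.272
Redhawk Township: ($1,694,118 − $123,300) × 0.00198 = $1,570,818 × 0.00198 = $3,110.21964
Oakmont County: $1,694,118 × 0.01247 = $21,125.65146
Total = $66,146.44464

$66,146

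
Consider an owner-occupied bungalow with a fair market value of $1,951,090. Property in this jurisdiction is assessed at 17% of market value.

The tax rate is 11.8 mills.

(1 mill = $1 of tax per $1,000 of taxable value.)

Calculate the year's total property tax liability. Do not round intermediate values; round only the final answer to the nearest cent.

$3,913.89

Assessed value = $1,951,090 × 0.17 = $331,685.3
Tax = $331,685.3 × 0.0118 = $3,913.88654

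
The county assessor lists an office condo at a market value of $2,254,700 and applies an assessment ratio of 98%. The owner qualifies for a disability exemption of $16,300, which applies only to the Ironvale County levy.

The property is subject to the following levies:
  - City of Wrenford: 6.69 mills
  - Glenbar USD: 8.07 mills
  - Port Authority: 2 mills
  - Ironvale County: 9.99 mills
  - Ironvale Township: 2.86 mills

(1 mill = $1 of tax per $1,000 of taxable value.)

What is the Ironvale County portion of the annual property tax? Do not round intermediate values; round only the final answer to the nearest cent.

Assessed value = $2,254,700 × 0.98 = $2,209,606
Ironvale County taxable value = $2,209,606 − $16,300 = $2,193,306
Ironvale County levy = $2,193,306 × 0.00999 = $21,911.12694

$21,911.13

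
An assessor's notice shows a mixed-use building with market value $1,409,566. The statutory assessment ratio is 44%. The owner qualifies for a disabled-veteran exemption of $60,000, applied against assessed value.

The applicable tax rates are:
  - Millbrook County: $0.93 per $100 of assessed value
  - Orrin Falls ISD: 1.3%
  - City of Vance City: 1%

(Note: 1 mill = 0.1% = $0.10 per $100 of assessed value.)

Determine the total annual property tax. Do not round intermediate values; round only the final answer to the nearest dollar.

$18,095

Assessed value = $1,409,566 × 0.44 = $620,209.04
Taxable value = $620,209.04 − $60,000 = $560,209.04
Millbrook County: $560,209.04 × 0.0093 = $5,209.944072
Orrin Falls ISD: $560,209.04 × 0.013 = $7,282.71752
City of Vance City: $560,209.04 × 0.01 = $5,602.0904
Total = $18,094.751992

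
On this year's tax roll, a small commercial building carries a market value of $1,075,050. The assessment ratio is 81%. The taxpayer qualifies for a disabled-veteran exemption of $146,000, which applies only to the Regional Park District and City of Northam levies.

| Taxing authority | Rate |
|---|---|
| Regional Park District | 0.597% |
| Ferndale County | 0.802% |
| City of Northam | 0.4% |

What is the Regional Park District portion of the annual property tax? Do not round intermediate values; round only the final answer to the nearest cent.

$4,327.00

Assessed value = $1,075,050 × 0.81 = $870,790.5
Regional Park District taxable value = $870,790.5 − $146,000 = $724,790.5
Regional Park District levy = $724,790.5 × 0.00597 = $4,326.999285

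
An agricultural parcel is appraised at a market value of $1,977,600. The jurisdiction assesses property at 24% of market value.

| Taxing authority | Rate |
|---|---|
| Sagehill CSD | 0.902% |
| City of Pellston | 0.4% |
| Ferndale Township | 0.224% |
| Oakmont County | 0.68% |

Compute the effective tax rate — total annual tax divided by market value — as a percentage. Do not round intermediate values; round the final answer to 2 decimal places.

0.53%

Assessed value = $1,977,600 × 0.24 = $474,624
Sagehill CSD: $474,624 × 0.00902 = $4,281.10848
City of Pellston: $474,624 × 0.004 = $1,898.496
Ferndale Township: $474,624 × 0.00224 = $1,063.15776
Oakmont County: $474,624 × 0.0068 = $3,227.4432
Total tax = $10,470.20544
Effective rate = $10,470.20544 ÷ $1,977,600 = 0.53% of market value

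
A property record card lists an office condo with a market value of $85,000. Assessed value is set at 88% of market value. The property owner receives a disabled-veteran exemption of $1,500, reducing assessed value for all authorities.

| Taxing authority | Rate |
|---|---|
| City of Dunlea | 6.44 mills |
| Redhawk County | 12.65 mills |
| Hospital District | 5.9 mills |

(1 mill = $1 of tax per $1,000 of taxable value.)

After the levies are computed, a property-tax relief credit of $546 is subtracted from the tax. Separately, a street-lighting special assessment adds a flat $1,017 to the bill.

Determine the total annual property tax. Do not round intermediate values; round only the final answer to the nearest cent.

Assessed value = $85,000 × 0.88 = $74,800
Taxable value = $74,800 − $1,500 = $73,300
City of Dunlea: $73,300 × 0.00644 = $472.052
Redhawk County: $73,300 × 0.01265 = $927.245
Hospital District: $73,300 × 0.0059 = $432.47
Levies subtotal = $1,831.767
After credit = $1,831.767 − $546 = $1,285.767
Total = $1,285.767 + $1,017 = $2,302.767

$2,302.77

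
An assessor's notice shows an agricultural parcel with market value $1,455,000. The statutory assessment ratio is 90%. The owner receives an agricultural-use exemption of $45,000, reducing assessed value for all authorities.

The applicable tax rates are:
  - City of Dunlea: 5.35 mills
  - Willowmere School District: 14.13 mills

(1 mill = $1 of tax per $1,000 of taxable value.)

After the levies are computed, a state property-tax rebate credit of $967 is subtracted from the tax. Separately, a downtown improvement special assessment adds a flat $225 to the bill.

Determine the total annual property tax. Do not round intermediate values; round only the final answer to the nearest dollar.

Assessed value = $1,455,000 × 0.9 = $1,309,500
Taxable value = $1,309,500 − $45,000 = $1,264,500
City of Dunlea: $1,264,500 × 0.00535 = $6,765.075
Willowmere School District: $1,264,500 × 0.01413 = $17,867.385
Levies subtotal = $24,632.46
After credit = $24,632.46 − $967 = $23,665.46
Total = $23,665.46 + $225 = $23,890.46

$23,890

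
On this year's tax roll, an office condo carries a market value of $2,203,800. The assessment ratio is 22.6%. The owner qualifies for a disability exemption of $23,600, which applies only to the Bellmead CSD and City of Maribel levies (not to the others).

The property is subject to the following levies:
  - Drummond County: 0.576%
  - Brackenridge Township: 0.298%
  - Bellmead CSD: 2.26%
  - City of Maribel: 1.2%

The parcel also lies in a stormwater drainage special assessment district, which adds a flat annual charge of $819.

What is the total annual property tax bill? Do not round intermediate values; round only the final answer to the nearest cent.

$21,588.31

Assessed value = $2,203,800 × 0.226 = $498,058.8
Drummond County: $498,058.8 × 0.00576 = $2,868.818688
Brackenridge Township: $498,058.8 × 0.00298 = $1,484.215224
Bellmead CSD: ($498,058.8 − $23,600) × 0.0226 = $474,458.8 × 0.0226 = $10,722.76888
City of Maribel: ($498,058.8 − $23,600) × 0.012 = $474,458.8 × 0.012 = $5,693.5056
Levies subtotal = $20,769.308392
Total = $20,769.308392 + $819 = $21,588.308392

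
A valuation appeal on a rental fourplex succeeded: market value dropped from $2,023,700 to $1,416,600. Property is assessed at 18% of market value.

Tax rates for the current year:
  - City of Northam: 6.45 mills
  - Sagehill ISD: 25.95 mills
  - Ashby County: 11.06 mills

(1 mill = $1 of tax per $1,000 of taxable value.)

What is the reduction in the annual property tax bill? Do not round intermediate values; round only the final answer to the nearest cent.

$4,749.22

Old assessed value = $2,023,700 × 0.18 = $364,266
New assessed value = $1,416,600 × 0.18 = $254,988
Combined rate = 0.00645 + 0.02595 + 0.01106 = 0.04346
Old tax = $364,266 × 0.04346 = $15,831.00036
New tax = $254,988 × 0.04346 = $11,081.77848
Reduction = $15,831.00036 − $11,081.77848 = $4,749.22188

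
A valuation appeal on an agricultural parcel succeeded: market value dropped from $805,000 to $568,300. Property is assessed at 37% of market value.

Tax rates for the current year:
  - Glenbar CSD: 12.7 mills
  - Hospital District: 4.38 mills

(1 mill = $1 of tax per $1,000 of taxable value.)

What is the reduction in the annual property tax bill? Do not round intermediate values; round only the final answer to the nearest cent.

$1,495.85

Old assessed value = $805,000 × 0.37 = $297,850
New assessed value = $568,300 × 0.37 = $210,271
Combined rate = 0.0127 + 0.00438 = 0.01708
Old tax = $297,850 × 0.01708 = $5,087.278
New tax = $210,271 × 0.01708 = $3,591.42868
Reduction = $5,087.278 − $3,591.42868 = $1,495.84932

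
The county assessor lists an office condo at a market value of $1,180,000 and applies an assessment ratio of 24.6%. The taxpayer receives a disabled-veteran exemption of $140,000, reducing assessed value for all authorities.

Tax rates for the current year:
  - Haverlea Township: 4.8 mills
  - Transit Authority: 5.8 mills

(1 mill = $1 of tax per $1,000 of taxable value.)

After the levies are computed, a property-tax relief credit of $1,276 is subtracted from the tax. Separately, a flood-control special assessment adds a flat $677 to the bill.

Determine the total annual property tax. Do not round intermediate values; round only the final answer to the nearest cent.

$993.97

Assessed value = $1,180,000 × 0.246 = $290,280
Taxable value = $290,280 − $140,000 = $150,280
Haverlea Township: $150,280 × 0.0048 = $721.344
Transit Authority: $150,280 × 0.0058 = $871.624
Levies subtotal = $1,592.968
After credit = $1,592.968 − $1,276 = $316.968
Total = $316.968 + $677 = $993.968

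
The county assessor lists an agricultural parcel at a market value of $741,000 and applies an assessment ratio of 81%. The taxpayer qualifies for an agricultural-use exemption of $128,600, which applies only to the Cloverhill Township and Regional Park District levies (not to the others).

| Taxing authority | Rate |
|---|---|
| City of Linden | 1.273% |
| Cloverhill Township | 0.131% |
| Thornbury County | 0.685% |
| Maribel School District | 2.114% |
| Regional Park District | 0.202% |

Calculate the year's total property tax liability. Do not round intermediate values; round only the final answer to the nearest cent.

Assessed value = $741,000 × 0.81 = $600,210
City of Linden: $600,210 × 0.01273 = $7,640.6733
Cloverhill Township: ($600,210 − $128,600) × 0.00131 = $471,610 × 0.00131 = $617.8091
Thornbury County: $600,210 × 0.00685 = $4,111.4385
Maribel School District: $600,210 × 0.02114 = $12,688.4394
Regional Park District: ($600,210 − $128,600) × 0.00202 = $471,610 × 0.00202 = $952.6522
Total = $26,011.0125

$26,011.01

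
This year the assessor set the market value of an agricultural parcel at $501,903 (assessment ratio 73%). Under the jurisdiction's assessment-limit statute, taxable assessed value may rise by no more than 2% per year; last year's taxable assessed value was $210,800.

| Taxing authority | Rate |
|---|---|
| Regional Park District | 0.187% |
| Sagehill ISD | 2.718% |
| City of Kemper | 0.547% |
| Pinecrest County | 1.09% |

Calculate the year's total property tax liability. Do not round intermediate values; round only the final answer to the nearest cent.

Uncapped assessed value = $501,903 × 0.73 = $366,389.19
Cap limit = $210,800 × 1.02 = $215,016
Taxable assessed value = min($366,389.19, $215,016) = $215,016 (cap binds)
Regional Park District: $215,016 × 0.00187 = $402.07992
Sagehill ISD: $215,016 × 0.02718 = $5,844.13488
City of Kemper: $215,016 × 0.00547 = $1,176.13752
Pinecrest County: $215,016 × 0.0109 = $2,343.6744
Total = $9,766.02672

$9,766.03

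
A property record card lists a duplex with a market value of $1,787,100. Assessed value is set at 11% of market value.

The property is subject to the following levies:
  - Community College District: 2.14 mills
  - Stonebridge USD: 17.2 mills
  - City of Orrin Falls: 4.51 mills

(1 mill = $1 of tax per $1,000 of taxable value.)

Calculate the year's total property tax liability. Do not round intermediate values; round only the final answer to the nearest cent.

$4,688.46

Assessed value = $1,787,100 × 0.11 = $196,581
Community College District: $196,581 × 0.00214 = $420.68334
Stonebridge USD: $196,581 × 0.0172 = $3,381.1932
City of Orrin Falls: $196,581 × 0.00451 = $886.58031
Total = $420.68334 + $3,381.1932 + $886.58031 = $4,688.45685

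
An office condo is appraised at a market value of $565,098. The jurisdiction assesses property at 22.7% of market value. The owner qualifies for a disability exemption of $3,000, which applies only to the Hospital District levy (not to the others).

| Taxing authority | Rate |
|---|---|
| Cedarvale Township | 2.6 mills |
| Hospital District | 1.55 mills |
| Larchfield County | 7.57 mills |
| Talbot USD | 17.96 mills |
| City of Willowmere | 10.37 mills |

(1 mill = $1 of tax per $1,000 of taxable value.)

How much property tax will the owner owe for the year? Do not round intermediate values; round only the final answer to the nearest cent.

$5,132.85

Assessed value = $565,098 × 0.227 = $128,277.246
Cedarvale Township: $128,277.246 × 0.0026 = $333.5208396
Hospital District: ($128,277.246 − $3,000) × 0.00155 = $125,277.246 × 0.00155 = $194.1797313
Larchfield County: $128,277.246 × 0.00757 = $971.05875222
Talbot USD: $128,277.246 × 0.01796 = $2,303.85933816
City of Willowmere: $128,277.246 × 0.01037 = $1,330.23504102
Total = $5,132.8537023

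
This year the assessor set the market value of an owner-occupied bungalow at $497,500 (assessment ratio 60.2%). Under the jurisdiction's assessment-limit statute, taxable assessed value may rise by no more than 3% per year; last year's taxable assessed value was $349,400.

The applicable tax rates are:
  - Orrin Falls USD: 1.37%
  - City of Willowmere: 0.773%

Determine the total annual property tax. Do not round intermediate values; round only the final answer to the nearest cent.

Uncapped assessed value = $497,500 × 0.602 = $299,495
Cap limit = $349,400 × 1.03 = $359,882
Taxable assessed value = min($299,495, $359,882) = $299,495 (cap does not bind)
Orrin Falls USD: $299,495 × 0.0137 = $4,103.0815
City of Willowmere: $299,495 × 0.00773 = $2,315.09635
Total = $6,418.17785

$6,418.18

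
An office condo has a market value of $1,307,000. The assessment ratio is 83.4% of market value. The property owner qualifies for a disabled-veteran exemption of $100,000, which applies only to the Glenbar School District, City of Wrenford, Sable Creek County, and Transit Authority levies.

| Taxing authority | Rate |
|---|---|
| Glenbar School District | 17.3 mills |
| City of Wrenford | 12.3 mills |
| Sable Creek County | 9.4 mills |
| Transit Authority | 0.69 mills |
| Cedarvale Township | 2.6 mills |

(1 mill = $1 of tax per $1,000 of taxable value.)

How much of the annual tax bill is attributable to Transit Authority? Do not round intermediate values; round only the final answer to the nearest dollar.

Assessed value = $1,307,000 × 0.834 = $1,090,038
Transit Authority taxable value = $1,090,038 − $100,000 = $990,038
Transit Authority levy = $990,038 × 0.00069 = $683.12622

$683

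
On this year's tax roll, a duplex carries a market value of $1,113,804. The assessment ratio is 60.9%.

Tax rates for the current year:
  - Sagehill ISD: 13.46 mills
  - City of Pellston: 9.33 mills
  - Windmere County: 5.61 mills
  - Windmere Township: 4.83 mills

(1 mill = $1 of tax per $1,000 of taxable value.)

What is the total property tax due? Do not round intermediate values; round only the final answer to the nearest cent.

$22,540.13

Assessed value = $1,113,804 × 0.609 = $678,306.636
Sagehill ISD: $678,306.636 × 0.01346 = $9,130.00732056
City of Pellston: $678,306.636 × 0.00933 = $6,328.60091388
Windmere County: $678,306.636 × 0.00561 = $3,805.30022796
Windmere Township: $678,306.636 × 0.00483 = $3,276.22105188
Total = $9,130.00732056 + $6,328.60091388 + $3,805.30022796 + $3,276.22105188 = $22,540.12951428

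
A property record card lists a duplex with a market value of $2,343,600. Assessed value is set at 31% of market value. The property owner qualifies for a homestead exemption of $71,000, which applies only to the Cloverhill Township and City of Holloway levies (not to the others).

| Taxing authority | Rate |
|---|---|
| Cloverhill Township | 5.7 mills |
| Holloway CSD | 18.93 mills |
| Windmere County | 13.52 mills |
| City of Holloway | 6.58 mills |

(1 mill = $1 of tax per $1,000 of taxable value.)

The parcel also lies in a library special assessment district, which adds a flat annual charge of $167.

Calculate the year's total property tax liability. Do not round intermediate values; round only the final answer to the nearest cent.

Assessed value = $2,343,600 × 0.31 = $726,516
Cloverhill Township: ($726,516 − $71,000) × 0.0057 = $655,516 × 0.0057 = $3,736.4412
Holloway CSD: $726,516 × 0.01893 = $13,752.94788
Windmere County: $726,516 × 0.01352 = $9,822.49632
City of Holloway: ($726,516 − $71,000) × 0.00658 = $655,516 × 0.00658 = $4,313.29528
Levies subtotal = $31,625.18068
Total = $31,625.18068 + $167 = $31,792.18068

$31,792.18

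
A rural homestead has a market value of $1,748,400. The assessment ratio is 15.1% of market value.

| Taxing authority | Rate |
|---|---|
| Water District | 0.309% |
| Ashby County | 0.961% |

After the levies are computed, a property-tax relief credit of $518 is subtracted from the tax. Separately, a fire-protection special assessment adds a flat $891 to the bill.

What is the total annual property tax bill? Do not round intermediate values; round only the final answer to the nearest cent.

$3,725.91

Assessed value = $1,748,400 × 0.151 = $264,008.4
Water District: $264,008.4 × 0.00309 = $815.785956
Ashby County: $264,008.4 × 0.00961 = $2,537.120724
Levies subtotal = $3,352.90668
After credit = $3,352.90668 − $518 = $2,834.90668
Total = $2,834.90668 + $891 = $3,725.90668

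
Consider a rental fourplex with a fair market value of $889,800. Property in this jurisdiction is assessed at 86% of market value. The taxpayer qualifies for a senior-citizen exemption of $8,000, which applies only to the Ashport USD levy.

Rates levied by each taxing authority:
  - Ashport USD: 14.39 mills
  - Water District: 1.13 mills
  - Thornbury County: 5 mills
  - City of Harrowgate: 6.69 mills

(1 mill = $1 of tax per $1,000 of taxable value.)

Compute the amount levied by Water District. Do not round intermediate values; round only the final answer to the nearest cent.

$864.71

Assessed value = $889,800 × 0.86 = $765,228
Water District taxable value = $765,228 (exemption does not apply)
Water District levy = $765,228 × 0.00113 = $864.70764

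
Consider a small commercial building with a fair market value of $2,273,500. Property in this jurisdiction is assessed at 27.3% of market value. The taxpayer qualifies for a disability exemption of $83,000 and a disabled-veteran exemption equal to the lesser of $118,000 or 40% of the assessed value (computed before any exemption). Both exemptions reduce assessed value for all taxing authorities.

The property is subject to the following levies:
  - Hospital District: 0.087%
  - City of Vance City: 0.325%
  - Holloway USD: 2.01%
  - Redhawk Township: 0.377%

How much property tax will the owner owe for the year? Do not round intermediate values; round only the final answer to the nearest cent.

$11,746.44

Assessed value = $2,273,500 × 0.273 = $620,665.5
Disabled-veteran exemption = min($118,000, 40% × $620,665.5) = min($118,000, $248,266.2) = $118,000 (dollar cap binds)
Taxable value = $620,665.5 − $83,000 − $118,000 = $419,665.5
Hospital District: $419,665.5 × 0.00087 = $365.108985
City of Vance City: $419,665.5 × 0.00325 = $1,363.912875
Holloway USD: $419,665.5 × 0.0201 = $8,435.27655
Redhawk Township: $419,665.5 × 0.00377 = $1,582.138935
Total = $11,746.437345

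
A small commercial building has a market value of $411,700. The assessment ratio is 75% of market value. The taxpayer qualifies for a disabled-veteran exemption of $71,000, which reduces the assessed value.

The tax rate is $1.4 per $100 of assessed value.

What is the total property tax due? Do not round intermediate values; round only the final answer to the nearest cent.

$3,328.85

Assessed value = $411,700 × 0.75 = $308,775
Taxable value = $308,775 − $71,000 = $237,775
Tax = $237,775 × 0.014 = $3,328.85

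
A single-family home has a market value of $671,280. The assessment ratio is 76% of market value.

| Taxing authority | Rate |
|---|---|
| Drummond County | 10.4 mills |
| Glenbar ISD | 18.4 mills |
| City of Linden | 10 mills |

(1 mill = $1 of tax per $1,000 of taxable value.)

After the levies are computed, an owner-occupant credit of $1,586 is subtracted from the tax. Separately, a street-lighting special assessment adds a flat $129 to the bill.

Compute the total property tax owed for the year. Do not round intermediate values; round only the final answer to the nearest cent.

$18,337.70

Assessed value = $671,280 × 0.76 = $510,172.8
Drummond County: $510,172.8 × 0.0104 = $5,305.79712
Glenbar ISD: $510,172.8 × 0.0184 = $9,387.17952
City of Linden: $510,172.8 × 0.01 = $5,101.728
Levies subtotal = $19,794.70464
After credit = $19,794.70464 − $1,586 = $18,208.70464
Total = $18,208.70464 + $129 = $18,337.70464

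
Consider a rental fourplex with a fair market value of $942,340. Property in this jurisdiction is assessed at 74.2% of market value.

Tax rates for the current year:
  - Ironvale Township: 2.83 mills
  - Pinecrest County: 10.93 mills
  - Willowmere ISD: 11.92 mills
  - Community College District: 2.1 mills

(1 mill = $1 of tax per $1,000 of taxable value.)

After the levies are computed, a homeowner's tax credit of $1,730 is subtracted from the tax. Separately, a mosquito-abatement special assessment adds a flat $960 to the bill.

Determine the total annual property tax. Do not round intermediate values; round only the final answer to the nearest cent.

Assessed value = $942,340 × 0.742 = $699,216.28
Ironvale Township: $699,216.28 × 0.00283 = $1,978.7820724
Pinecrest County: $699,216.28 × 0.01093 = $7,642.4339404
Willowmere ISD: $699,216.28 × 0.01192 = $8,334.6580576
Community College District: $699,216.28 × 0.0021 = $1,468.354188
Levies subtotal = $19,424.2282584
After credit = $19,424.2282584 − $1,730 = $17,694.2282584
Total = $17,694.2282584 + $960 = $18,654.2282584

$18,654.23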